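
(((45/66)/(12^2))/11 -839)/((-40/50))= 1048.75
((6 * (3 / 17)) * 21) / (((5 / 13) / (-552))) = -2712528 / 85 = -31912.09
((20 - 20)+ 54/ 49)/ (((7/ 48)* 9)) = 0.84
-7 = -7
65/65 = 1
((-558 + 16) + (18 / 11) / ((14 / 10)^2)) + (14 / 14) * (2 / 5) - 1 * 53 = -1600197 / 2695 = -593.77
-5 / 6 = -0.83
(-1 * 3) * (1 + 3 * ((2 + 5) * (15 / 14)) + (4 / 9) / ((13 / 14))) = -5611 / 78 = -71.94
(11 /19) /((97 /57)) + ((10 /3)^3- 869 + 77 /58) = -830.30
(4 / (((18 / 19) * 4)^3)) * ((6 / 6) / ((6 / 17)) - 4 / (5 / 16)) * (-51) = 37.36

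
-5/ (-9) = 5/ 9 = 0.56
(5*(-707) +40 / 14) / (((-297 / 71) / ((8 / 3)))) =14043800 / 6237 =2251.69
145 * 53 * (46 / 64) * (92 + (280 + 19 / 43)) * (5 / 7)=14153656625 / 9632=1469441.09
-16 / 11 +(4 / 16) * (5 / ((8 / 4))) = -73 / 88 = -0.83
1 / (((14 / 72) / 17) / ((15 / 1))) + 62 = 9614 / 7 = 1373.43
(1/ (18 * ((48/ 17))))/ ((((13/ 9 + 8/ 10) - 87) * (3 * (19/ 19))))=-85/ 1098432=-0.00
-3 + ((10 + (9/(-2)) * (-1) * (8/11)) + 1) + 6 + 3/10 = 1933/110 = 17.57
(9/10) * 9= 81/10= 8.10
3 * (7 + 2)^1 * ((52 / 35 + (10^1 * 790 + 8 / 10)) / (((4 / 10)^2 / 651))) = 868115475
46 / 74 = 23 / 37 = 0.62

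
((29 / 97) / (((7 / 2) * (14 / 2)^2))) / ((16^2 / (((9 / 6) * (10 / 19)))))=435 / 80915072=0.00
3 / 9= 1 / 3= 0.33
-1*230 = -230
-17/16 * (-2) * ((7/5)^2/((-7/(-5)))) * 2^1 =119/20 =5.95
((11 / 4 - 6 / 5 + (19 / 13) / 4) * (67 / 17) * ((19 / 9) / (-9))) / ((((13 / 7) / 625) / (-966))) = 14884711625 / 25857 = 575655.01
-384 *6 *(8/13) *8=-147456/13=-11342.77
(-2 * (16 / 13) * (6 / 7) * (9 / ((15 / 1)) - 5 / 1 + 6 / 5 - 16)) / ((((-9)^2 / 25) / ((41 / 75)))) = 83968 / 12285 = 6.84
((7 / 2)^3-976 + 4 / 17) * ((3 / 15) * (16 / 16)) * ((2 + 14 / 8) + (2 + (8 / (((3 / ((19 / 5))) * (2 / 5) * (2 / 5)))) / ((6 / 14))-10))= -72839199 / 2720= -26779.12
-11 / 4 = -2.75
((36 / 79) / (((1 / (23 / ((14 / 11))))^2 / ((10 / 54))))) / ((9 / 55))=17602475 / 104517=168.42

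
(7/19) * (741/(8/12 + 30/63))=1911/8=238.88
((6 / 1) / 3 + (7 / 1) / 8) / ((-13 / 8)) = -23 / 13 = -1.77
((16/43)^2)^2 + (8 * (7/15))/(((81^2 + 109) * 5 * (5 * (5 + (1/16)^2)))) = 15002356532224/782441754114375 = 0.02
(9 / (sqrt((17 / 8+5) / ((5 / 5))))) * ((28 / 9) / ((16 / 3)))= 7 * sqrt(114) / 38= 1.97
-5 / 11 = -0.45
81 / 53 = 1.53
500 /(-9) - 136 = -191.56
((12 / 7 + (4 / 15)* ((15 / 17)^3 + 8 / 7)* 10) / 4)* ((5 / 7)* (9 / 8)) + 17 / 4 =10736183 / 1925896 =5.57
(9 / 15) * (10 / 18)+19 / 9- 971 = -8717 / 9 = -968.56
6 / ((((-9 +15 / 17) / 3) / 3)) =-153 / 23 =-6.65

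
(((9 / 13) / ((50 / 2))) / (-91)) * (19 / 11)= -171 / 325325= -0.00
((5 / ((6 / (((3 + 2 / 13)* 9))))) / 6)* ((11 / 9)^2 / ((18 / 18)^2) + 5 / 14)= 430295 / 58968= 7.30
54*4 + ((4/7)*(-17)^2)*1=2668/7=381.14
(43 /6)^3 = 79507 /216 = 368.09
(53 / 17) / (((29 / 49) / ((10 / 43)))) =25970 / 21199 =1.23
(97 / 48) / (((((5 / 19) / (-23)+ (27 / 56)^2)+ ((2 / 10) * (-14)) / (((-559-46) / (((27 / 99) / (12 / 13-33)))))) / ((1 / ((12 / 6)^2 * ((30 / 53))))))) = 101832869315485 / 25212579431418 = 4.04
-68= -68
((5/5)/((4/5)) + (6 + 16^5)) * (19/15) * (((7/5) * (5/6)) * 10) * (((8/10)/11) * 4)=22539244/5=4507848.80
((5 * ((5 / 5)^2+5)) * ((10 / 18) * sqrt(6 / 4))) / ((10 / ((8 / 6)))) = 10 * sqrt(6) / 9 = 2.72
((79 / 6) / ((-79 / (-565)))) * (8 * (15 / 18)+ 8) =12430 / 9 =1381.11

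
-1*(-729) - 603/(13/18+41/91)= 412695/1921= 214.83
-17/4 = -4.25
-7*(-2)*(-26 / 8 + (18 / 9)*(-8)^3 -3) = -28847 / 2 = -14423.50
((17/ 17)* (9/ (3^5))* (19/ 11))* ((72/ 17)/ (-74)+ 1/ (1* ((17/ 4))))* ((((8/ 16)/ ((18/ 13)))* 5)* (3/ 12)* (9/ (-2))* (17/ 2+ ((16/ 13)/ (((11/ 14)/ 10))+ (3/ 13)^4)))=-10098190585/ 18058839084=-0.56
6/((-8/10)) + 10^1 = 5/2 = 2.50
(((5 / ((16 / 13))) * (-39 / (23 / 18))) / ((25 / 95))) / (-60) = 28899 / 3680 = 7.85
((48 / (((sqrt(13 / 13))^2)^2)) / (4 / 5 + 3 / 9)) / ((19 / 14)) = 10080 / 323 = 31.21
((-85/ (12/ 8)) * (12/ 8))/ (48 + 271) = -85/ 319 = -0.27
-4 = -4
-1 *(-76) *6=456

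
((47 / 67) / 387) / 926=47 / 24010254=0.00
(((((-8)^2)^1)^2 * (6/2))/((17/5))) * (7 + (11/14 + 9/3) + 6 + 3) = 8509440/119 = 71507.90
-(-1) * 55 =55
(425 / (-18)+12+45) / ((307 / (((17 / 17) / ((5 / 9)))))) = 601 / 3070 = 0.20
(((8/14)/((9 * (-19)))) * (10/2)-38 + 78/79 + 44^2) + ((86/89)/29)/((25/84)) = 11587589652112/6101677575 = 1899.08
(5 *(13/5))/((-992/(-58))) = 377/496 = 0.76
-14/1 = -14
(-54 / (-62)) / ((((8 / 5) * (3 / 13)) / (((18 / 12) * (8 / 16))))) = 1755 / 992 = 1.77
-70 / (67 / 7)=-490 / 67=-7.31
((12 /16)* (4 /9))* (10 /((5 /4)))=8 /3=2.67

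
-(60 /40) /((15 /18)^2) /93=-18 /775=-0.02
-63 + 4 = -59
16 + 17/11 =193/11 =17.55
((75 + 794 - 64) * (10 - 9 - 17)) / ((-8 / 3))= 4830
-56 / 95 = -0.59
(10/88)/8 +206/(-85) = -72087/29920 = -2.41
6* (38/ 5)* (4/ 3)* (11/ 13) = 3344/ 65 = 51.45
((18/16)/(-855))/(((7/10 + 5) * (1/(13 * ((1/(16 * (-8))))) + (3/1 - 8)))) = 13/836076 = 0.00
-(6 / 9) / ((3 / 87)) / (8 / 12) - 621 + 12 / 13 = -8438 / 13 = -649.08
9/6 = 1.50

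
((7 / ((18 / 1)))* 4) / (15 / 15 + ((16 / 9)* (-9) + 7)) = -7 / 36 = -0.19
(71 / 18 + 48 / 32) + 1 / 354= 5785 / 1062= 5.45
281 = 281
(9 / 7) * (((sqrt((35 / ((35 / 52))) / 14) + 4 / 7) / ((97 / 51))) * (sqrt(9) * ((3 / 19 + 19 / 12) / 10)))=182223 / 903070 + 182223 * sqrt(182) / 3612280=0.88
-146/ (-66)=73/ 33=2.21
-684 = -684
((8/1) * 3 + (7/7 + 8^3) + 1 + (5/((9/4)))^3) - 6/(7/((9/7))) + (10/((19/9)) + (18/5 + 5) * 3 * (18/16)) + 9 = 16034501099/27147960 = 590.63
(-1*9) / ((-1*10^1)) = 9 / 10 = 0.90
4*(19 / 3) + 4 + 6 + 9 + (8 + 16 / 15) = 267 / 5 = 53.40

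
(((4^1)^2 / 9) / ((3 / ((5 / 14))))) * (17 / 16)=85 / 378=0.22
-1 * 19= -19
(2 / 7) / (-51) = -2 / 357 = -0.01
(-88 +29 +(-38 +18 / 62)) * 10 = -29980 / 31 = -967.10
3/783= 1/261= 0.00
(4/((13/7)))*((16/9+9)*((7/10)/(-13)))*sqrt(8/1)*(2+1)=-19012*sqrt(2)/2535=-10.61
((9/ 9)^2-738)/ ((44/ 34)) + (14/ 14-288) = -1713/ 2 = -856.50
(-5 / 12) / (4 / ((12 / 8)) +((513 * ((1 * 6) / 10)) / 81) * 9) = -25 / 2212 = -0.01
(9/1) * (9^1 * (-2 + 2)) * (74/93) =0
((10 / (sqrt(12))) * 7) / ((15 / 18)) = 14 * sqrt(3) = 24.25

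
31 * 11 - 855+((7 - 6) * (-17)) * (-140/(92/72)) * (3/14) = -2642/23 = -114.87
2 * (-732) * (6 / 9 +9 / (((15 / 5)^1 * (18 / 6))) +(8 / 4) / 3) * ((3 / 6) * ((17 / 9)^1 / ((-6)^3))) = 7259 / 486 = 14.94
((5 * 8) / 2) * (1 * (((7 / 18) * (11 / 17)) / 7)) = 110 / 153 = 0.72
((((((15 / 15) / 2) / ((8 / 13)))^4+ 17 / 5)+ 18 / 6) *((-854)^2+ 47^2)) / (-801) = -6242.90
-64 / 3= -21.33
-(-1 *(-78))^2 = -6084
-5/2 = -2.50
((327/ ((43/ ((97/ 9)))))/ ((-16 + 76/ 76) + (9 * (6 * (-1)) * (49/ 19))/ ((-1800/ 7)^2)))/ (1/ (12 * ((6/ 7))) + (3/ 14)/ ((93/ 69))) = -62773169760000/ 2943819181729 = -21.32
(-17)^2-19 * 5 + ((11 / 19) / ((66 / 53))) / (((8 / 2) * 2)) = 194.06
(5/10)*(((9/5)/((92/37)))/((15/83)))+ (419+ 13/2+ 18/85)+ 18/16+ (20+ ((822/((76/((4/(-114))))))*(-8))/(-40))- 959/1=-510.24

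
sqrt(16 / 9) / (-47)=-4 / 141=-0.03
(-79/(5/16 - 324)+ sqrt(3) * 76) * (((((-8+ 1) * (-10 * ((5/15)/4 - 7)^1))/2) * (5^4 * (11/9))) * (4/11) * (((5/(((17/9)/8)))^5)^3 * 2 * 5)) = -11298310184246183045627904000000000000000000000 * sqrt(3)/2862423051509815793 - 187908737801147044337811456000000000000000000000/14824488983769335991947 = -6849277604496772401741742000.00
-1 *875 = -875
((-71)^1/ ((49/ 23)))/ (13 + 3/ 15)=-8165/ 3234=-2.52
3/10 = 0.30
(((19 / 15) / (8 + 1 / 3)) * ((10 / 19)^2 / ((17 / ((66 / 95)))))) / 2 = 132 / 153425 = 0.00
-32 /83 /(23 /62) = -1984 /1909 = -1.04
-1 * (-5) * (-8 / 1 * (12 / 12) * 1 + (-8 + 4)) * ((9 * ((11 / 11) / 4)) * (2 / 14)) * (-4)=540 / 7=77.14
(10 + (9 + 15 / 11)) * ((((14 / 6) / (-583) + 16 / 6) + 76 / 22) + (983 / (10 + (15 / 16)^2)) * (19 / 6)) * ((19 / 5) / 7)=3230.71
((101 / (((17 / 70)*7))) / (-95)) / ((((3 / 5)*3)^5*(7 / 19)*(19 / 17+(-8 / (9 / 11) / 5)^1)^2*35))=-53656250 / 14677080201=-0.00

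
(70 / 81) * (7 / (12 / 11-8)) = -2695 / 3078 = -0.88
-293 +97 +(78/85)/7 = -116542/595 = -195.87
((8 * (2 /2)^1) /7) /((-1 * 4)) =-2 /7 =-0.29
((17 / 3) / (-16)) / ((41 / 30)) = -85 / 328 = -0.26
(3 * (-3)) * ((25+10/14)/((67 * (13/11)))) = -17820/6097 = -2.92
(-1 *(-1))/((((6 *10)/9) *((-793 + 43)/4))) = -1/1250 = -0.00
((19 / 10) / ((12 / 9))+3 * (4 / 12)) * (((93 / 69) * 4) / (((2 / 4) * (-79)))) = -3007 / 9085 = -0.33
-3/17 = -0.18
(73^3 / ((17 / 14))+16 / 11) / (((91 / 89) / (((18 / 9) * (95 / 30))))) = 33768644330 / 17017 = 1984406.44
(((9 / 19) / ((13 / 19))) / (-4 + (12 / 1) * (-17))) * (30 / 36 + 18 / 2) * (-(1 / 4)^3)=177 / 346112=0.00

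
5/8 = 0.62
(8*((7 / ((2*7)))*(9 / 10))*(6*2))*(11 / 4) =594 / 5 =118.80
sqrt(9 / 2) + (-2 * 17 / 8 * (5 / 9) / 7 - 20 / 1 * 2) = -10165 / 252 + 3 * sqrt(2) / 2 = -38.22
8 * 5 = 40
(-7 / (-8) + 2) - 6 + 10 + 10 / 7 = 465 / 56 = 8.30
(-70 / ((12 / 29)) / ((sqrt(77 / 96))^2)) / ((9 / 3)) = -70.30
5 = 5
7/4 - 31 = -117/4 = -29.25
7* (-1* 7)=-49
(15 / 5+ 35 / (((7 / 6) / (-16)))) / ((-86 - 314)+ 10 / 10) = 159 / 133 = 1.20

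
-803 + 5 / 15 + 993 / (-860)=-2073859 / 2580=-803.82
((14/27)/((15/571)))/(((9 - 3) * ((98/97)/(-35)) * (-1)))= 55387/486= 113.97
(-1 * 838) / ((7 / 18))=-15084 / 7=-2154.86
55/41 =1.34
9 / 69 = 3 / 23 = 0.13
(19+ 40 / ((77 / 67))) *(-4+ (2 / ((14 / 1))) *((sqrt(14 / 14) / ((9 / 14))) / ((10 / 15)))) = -1381 / 7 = -197.29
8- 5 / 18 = 139 / 18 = 7.72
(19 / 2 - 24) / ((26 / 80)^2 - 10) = 23200 / 15831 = 1.47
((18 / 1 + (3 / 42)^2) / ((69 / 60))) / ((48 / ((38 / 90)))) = 67051 / 486864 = 0.14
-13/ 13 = -1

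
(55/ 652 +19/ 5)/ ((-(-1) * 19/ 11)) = 139293/ 61940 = 2.25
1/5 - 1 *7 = -34/5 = -6.80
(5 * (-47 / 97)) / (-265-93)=0.01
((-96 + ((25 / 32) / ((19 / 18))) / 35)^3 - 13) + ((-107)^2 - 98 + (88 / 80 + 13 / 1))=-42053224134096439 / 48182005760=-872799.37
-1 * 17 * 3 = -51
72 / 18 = 4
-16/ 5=-3.20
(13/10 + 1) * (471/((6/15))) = 10833/4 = 2708.25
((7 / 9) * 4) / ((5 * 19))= 28 / 855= 0.03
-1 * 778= -778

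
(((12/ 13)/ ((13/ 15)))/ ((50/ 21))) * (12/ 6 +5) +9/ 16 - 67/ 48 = 11651/ 5070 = 2.30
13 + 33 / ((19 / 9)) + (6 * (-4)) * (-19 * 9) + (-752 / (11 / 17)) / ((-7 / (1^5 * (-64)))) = -9499304 / 1463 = -6493.03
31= 31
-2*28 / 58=-28 / 29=-0.97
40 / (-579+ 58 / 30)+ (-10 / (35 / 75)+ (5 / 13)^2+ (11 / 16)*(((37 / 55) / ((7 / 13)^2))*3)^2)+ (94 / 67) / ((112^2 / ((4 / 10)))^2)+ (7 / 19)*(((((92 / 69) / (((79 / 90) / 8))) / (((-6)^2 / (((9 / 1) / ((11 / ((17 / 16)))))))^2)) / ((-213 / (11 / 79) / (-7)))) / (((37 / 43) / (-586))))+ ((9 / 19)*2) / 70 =123500809541413386669259857 / 10321466949867326936883200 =11.97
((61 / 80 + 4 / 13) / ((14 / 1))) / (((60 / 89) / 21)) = 99057 / 41600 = 2.38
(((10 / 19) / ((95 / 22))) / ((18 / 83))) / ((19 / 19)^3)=1826 / 3249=0.56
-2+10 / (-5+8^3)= -1004 / 507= -1.98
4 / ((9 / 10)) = 40 / 9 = 4.44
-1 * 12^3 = -1728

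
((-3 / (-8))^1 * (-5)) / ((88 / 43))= -645 / 704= -0.92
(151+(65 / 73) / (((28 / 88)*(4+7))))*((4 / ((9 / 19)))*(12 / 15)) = 23496464 / 22995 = 1021.81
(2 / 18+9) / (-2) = -41 / 9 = -4.56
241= 241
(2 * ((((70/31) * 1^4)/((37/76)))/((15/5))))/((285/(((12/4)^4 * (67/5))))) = 67536/5735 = 11.78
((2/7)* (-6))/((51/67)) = -2.25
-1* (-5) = 5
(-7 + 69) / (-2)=-31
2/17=0.12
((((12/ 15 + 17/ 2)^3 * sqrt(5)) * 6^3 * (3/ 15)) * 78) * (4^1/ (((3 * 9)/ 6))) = 1505756304 * sqrt(5)/ 625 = 5387157.53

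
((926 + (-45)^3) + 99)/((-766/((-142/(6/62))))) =-198310100/1149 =-172593.65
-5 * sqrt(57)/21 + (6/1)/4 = 3/2-5 * sqrt(57)/21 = -0.30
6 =6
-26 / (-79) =26 / 79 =0.33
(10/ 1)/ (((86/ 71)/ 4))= 1420/ 43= 33.02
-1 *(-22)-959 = -937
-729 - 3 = -732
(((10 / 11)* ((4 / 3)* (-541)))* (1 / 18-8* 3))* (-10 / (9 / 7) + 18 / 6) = -200527060 / 2673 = -75019.48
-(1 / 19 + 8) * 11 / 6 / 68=-0.22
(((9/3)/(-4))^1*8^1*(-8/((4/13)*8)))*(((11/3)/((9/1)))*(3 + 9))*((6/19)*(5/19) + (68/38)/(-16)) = -11869/4332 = -2.74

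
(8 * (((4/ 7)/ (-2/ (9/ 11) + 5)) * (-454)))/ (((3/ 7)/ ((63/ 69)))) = -915264/ 529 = -1730.18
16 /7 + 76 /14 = 54 /7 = 7.71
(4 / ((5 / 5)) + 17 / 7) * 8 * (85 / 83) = 30600 / 581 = 52.67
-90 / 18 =-5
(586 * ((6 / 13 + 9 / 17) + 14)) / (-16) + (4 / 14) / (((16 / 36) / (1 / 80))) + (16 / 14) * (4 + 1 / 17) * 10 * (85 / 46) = -114681271 / 247520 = -463.32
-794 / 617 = -1.29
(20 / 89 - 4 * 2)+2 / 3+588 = 155098 / 267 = 580.89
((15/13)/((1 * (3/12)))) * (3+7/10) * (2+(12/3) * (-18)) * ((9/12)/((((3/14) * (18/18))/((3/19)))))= -163170/247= -660.61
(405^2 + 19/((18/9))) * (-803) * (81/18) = -2370954663/4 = -592738665.75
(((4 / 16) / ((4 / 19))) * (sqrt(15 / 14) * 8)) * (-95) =-1805 * sqrt(210) / 28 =-934.18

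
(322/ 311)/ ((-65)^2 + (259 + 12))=161/ 699128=0.00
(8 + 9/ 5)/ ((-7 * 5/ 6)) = -42/ 25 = -1.68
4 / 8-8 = -15 / 2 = -7.50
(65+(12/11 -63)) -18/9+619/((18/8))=27344/99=276.20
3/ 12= 1/ 4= 0.25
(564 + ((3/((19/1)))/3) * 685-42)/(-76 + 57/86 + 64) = -911858/18525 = -49.22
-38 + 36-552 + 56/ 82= -22686/ 41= -553.32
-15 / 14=-1.07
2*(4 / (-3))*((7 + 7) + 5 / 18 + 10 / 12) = -1088 / 27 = -40.30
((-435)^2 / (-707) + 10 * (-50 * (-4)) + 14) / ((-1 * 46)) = -1234673 / 32522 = -37.96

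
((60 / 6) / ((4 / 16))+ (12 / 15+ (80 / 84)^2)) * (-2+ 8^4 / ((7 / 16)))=6025665208 / 15435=390389.71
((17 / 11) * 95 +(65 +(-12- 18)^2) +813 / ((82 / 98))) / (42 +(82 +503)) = 939637 / 282777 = 3.32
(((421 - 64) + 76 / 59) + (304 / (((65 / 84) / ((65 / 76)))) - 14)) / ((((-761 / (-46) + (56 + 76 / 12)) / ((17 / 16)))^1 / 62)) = 1459501731 / 2568860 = 568.15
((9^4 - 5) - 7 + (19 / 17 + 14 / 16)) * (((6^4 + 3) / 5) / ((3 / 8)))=77154971 / 17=4538527.71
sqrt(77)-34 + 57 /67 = -2221 /67 + sqrt(77) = -24.37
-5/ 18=-0.28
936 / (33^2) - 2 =-138 / 121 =-1.14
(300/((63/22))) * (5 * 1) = 523.81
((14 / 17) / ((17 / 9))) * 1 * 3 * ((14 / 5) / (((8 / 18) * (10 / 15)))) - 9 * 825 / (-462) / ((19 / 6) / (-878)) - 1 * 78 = -1737988467 / 384370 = -4521.65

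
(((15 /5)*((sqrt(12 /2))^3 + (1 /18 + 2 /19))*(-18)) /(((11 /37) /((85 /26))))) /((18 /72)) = -2037960*sqrt(6) /143 - 94350 /247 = -35290.81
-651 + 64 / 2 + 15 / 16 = -9889 / 16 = -618.06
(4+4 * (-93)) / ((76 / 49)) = -4508 / 19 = -237.26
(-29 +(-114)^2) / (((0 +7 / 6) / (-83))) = -6457566 / 7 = -922509.43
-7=-7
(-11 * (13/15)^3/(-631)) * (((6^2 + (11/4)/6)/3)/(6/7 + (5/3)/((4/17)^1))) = 1184183/68182074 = 0.02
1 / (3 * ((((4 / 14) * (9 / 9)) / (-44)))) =-154 / 3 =-51.33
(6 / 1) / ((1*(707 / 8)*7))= 48 / 4949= 0.01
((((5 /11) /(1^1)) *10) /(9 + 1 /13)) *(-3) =-975 /649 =-1.50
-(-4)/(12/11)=11/3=3.67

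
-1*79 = -79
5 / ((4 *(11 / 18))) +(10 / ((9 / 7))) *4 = 6565 / 198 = 33.16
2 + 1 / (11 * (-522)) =11483 / 5742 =2.00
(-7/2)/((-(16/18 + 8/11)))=693/320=2.17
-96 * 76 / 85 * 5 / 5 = -7296 / 85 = -85.84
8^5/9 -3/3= 32759/9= 3639.89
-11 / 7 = -1.57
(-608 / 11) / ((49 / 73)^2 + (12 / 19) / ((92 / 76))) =-74520736 / 1310881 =-56.85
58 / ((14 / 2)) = 8.29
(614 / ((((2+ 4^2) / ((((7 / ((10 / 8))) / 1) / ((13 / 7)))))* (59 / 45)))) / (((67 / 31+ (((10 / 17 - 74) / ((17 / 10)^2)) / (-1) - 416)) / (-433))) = 87.45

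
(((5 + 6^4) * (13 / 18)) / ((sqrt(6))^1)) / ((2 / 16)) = 33826 * sqrt(6) / 27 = 3068.76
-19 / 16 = -1.19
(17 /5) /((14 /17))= 289 /70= 4.13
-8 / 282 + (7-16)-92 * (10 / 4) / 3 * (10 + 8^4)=-14795711 / 47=-314802.36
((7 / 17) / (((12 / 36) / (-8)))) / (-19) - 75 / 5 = -4677 / 323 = -14.48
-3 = -3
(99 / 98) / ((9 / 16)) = 88 / 49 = 1.80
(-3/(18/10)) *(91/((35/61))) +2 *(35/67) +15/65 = -263.06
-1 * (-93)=93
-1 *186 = -186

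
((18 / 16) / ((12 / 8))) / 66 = 1 / 88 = 0.01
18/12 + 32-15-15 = 7/2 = 3.50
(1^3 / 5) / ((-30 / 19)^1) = -19 / 150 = -0.13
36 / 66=6 / 11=0.55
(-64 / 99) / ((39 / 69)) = -1472 / 1287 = -1.14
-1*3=-3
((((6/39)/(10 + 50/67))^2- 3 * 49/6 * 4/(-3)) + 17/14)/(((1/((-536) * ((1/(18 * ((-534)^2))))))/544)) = -5916593159597/3074006631150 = -1.92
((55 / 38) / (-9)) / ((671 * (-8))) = 5 / 166896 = 0.00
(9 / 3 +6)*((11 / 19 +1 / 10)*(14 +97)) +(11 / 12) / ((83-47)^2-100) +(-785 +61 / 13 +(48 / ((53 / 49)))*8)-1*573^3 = -13594873864911487 / 72262320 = -188132264.02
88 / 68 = 22 / 17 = 1.29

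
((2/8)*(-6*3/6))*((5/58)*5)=-75/232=-0.32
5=5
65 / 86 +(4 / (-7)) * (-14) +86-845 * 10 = -718551 / 86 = -8355.24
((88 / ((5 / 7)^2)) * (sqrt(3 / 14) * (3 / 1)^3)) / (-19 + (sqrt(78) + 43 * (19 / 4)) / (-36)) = -607818816 * sqrt(42) / 45080575 + 4105728 * sqrt(91) / 45080575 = -86.51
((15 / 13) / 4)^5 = 759375 / 380204032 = 0.00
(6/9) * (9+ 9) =12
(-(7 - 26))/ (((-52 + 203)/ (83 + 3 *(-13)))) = 836/ 151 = 5.54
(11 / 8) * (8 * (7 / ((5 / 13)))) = 1001 / 5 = 200.20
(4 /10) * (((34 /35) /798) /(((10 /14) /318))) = 3604 /16625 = 0.22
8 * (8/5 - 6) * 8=-1408/5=-281.60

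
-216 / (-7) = 216 / 7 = 30.86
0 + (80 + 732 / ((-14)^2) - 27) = 2780 / 49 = 56.73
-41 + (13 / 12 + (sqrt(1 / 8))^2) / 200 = -196771 / 4800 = -40.99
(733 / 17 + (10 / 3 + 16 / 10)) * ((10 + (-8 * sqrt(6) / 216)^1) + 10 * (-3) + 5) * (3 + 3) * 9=-661662 / 17- 24506 * sqrt(6) / 255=-39156.69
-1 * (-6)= 6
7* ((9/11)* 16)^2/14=10368/121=85.69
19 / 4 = 4.75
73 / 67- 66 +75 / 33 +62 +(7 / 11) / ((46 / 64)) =4198 / 16951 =0.25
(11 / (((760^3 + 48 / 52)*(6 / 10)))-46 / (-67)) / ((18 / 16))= 1575045987122 / 2580849653427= 0.61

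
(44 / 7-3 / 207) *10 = 30290 / 483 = 62.71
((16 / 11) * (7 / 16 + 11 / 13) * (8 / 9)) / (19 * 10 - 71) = 712 / 51051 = 0.01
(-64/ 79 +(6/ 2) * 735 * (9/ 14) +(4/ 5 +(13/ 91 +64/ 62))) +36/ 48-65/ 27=13117550921/ 9257220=1417.01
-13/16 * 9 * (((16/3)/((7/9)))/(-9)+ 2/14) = 507/112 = 4.53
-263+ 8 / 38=-4993 / 19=-262.79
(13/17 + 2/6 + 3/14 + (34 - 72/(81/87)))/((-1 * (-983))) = -10001/233954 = -0.04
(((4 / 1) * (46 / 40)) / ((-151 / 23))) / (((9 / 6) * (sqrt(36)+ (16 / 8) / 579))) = -102097 / 1312190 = -0.08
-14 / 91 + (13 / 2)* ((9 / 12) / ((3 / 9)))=1505 / 104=14.47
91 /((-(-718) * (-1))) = -0.13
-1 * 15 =-15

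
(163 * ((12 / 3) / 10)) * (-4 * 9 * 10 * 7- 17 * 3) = -838146 / 5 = -167629.20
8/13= 0.62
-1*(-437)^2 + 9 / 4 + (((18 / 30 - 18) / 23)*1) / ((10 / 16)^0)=-87845053 / 460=-190967.51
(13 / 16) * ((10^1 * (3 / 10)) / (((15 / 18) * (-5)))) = -117 / 200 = -0.58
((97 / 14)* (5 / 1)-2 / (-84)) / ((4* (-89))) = -26 / 267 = -0.10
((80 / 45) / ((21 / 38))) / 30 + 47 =133549 / 2835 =47.11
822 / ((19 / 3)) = 2466 / 19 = 129.79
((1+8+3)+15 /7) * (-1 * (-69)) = 6831 /7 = 975.86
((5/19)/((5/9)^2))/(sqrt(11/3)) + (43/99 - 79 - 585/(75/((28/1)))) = -146998/495 + 81*sqrt(33)/1045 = -296.52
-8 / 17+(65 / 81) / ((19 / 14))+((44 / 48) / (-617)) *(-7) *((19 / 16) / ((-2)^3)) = 984866009 / 8264996352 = 0.12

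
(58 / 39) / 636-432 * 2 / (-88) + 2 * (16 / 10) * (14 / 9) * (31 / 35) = 48530111 / 3410550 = 14.23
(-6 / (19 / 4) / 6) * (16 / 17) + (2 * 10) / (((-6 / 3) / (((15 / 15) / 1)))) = -3294 / 323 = -10.20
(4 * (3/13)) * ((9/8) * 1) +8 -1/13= 233/26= 8.96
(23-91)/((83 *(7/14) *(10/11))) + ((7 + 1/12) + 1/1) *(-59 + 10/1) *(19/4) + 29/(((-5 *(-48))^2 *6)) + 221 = -47679821753/28684800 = -1662.20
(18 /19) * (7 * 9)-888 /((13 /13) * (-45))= 22634 /285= 79.42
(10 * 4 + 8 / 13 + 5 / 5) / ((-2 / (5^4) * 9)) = -338125 / 234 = -1444.98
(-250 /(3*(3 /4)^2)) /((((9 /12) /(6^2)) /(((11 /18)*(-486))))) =2112000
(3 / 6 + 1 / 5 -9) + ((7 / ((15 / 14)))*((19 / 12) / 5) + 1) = -1177 / 225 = -5.23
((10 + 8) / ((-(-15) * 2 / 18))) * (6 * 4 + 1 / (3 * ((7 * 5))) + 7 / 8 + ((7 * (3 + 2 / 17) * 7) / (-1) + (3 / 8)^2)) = -131336703 / 95200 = -1379.59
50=50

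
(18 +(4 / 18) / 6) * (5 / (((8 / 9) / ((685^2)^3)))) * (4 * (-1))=-41926744714148216145.83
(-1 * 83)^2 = 6889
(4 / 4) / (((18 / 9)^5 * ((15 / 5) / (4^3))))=2 / 3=0.67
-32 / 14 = -16 / 7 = -2.29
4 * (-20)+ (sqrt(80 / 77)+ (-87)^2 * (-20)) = -151460+ 4 * sqrt(385) / 77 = -151458.98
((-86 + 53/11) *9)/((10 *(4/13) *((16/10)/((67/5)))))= -7000227/3520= -1988.70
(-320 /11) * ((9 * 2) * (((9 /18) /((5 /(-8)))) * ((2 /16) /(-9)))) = -5.82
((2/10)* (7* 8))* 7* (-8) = -3136/5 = -627.20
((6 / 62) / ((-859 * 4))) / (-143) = 3 / 15231788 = 0.00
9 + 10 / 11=9.91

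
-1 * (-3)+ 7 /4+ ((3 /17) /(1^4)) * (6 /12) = 329 /68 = 4.84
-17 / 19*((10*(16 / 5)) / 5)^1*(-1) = 5.73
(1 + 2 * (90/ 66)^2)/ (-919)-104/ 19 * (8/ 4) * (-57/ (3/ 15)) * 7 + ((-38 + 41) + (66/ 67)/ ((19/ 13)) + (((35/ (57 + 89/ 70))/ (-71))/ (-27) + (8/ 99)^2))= 72535745442156830242/ 3320674890797583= 21843.68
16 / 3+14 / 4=53 / 6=8.83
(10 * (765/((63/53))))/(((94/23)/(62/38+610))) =6020549575/6251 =963133.83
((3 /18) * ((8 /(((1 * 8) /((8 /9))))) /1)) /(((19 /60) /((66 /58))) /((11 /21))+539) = 9680 /35252973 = 0.00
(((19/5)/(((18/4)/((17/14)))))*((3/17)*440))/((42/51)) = 14212/147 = 96.68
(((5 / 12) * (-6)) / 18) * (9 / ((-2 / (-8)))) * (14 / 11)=-70 / 11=-6.36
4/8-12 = -11.50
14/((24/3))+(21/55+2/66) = 1427/660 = 2.16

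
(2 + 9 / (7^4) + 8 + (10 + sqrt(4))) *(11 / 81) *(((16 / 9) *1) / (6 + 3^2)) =9298256 / 26254935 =0.35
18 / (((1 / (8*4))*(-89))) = -576 / 89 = -6.47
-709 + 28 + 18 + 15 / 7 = -4626 / 7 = -660.86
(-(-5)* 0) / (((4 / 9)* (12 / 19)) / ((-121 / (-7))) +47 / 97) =0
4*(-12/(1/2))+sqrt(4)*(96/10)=-384/5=-76.80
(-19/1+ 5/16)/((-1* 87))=299/1392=0.21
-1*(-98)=98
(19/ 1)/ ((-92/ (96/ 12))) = -38/ 23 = -1.65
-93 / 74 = -1.26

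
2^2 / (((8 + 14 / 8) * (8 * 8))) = 1 / 156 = 0.01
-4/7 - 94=-662/7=-94.57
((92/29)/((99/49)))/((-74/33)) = -2254/3219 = -0.70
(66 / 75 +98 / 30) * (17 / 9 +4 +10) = 44473 / 675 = 65.89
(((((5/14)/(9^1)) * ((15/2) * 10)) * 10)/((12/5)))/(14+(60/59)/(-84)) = 184375/207972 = 0.89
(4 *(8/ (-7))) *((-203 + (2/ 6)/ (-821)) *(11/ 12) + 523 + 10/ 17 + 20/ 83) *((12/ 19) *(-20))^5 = 9969328826508902400000/ 20078728884683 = 496511949.72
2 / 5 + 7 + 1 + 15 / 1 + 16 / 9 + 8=1493 / 45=33.18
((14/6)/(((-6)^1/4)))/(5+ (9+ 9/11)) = -154/1467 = -0.10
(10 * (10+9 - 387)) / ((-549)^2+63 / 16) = -2560 / 209673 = -0.01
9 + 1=10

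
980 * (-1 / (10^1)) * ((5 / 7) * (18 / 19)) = -1260 / 19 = -66.32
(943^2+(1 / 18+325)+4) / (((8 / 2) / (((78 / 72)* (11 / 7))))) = 2289773915 / 6048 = 378600.18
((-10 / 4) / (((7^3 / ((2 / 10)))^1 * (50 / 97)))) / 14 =-0.00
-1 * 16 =-16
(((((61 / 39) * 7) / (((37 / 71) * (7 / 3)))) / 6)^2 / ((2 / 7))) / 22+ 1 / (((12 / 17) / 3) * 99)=16337275 / 40719536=0.40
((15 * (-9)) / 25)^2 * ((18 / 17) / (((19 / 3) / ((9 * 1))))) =43.88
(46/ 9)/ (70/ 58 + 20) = 1334/ 5535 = 0.24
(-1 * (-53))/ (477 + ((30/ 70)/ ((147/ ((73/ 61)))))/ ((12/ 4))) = 3326757/ 29940886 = 0.11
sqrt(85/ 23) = sqrt(1955)/ 23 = 1.92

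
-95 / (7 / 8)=-760 / 7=-108.57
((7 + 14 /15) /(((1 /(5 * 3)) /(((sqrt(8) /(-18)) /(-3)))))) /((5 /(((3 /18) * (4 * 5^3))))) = 5950 * sqrt(2) /81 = 103.88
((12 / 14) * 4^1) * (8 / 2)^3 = 219.43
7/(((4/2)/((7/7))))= 3.50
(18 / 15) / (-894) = -1 / 745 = -0.00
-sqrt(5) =-2.24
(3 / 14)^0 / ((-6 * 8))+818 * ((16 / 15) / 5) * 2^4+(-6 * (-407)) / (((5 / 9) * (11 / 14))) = 8386.49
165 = 165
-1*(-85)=85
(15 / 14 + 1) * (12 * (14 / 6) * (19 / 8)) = 551 / 4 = 137.75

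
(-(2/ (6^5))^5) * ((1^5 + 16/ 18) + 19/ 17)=-115/ 33983078660775346176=-0.00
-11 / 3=-3.67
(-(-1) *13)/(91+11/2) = 0.13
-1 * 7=-7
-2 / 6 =-1 / 3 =-0.33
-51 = -51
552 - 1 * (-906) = 1458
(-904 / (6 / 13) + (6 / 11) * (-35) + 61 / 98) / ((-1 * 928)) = 6394055 / 3001152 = 2.13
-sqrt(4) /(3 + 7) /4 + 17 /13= 1.26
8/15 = 0.53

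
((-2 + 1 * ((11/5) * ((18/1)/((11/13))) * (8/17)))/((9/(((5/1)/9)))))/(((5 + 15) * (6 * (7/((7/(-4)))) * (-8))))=851/2643840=0.00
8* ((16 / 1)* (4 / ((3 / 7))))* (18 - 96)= -93184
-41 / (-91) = 41 / 91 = 0.45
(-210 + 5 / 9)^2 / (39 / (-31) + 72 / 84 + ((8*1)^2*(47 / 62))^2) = 4780508915 / 256468923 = 18.64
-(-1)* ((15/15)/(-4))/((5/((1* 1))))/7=-1/140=-0.01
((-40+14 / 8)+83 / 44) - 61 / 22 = -861 / 22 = -39.14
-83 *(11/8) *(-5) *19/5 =17347/8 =2168.38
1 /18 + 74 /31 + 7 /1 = 5269 /558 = 9.44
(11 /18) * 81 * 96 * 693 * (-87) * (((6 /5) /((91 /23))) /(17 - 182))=171157536 /325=526638.57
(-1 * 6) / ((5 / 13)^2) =-1014 / 25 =-40.56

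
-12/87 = -4/29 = -0.14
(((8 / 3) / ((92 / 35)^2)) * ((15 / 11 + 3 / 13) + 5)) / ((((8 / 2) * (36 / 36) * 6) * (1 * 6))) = 50225 / 2841696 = 0.02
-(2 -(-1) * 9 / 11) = -31 / 11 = -2.82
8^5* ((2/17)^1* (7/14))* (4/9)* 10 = 1310720/153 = 8566.80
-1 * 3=-3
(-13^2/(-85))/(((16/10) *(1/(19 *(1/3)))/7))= 22477/408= 55.09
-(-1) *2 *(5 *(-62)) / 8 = -155 / 2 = -77.50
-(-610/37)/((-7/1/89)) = -54290/259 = -209.61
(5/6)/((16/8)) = 5/12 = 0.42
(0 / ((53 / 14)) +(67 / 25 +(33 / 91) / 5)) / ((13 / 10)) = 12524 / 5915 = 2.12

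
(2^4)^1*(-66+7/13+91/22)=-981.20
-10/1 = -10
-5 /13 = -0.38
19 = 19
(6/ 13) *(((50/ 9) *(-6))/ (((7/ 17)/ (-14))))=6800/ 13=523.08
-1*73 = -73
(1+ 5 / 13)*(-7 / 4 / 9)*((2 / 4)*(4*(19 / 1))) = -133 / 13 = -10.23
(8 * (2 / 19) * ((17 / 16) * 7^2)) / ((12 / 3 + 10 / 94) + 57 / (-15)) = 195755 / 1368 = 143.10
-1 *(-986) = 986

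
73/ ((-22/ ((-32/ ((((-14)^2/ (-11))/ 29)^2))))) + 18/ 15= 3391021/ 12005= 282.47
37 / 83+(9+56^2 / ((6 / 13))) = 6804.11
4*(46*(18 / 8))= 414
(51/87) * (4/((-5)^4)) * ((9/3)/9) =68/54375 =0.00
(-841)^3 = -594823321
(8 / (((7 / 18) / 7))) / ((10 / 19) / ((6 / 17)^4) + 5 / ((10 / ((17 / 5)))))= 8864640 / 2192677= 4.04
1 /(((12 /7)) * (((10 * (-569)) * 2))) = -7 /136560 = -0.00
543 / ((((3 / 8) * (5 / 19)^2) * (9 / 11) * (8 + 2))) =2875004 / 1125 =2555.56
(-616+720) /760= 13 /95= 0.14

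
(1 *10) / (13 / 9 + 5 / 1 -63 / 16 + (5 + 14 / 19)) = 5472 / 4511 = 1.21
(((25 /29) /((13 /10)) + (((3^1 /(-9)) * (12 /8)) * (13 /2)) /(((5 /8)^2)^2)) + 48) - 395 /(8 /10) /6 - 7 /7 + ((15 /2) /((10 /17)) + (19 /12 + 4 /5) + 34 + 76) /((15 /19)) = 102.57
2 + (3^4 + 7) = 90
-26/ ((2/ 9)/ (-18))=2106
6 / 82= 3 / 41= 0.07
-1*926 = -926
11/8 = 1.38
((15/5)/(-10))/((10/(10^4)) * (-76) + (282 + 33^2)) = -75/342731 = -0.00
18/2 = 9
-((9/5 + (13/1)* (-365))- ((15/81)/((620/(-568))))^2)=16614795224/3502845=4743.23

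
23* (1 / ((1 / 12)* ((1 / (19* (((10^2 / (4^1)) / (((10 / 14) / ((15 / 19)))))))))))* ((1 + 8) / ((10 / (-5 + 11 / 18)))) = -572355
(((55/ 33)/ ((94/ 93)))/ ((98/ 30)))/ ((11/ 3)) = 6975/ 50666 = 0.14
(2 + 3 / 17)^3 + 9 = 94870 / 4913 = 19.31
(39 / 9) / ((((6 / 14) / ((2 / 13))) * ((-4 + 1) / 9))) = -14 / 3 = -4.67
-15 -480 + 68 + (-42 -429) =-898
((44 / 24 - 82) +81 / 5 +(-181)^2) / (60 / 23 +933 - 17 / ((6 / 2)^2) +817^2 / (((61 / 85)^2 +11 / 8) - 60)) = -227330276446263 / 73370583364400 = -3.10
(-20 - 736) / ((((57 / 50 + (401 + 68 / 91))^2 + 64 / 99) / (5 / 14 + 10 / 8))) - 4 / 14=-682791521039762 / 2328760418432917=-0.29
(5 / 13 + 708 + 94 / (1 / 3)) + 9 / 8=103117 / 104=991.51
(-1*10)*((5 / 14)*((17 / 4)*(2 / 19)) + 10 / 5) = -5745 / 266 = -21.60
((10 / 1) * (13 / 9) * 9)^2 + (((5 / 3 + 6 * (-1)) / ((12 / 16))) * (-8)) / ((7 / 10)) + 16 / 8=1068986 / 63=16968.03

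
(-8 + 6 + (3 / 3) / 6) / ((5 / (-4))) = 1.47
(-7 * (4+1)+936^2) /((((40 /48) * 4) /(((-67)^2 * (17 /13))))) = 200564529279 /130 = 1542804071.38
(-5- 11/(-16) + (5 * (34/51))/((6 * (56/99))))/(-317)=373/35504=0.01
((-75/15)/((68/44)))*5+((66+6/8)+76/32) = 7201/136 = 52.95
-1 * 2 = -2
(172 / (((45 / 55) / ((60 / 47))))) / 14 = 18920 / 987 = 19.17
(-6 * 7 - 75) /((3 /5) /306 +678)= -59670 /345781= -0.17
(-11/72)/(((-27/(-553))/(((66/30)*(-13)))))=869869/9720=89.49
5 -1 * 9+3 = -1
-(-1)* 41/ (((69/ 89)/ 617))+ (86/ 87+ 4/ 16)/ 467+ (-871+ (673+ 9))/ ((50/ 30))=202567940263/ 6229780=32516.07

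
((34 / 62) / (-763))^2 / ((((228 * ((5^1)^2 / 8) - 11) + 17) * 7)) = 578 / 5627652490131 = 0.00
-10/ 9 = -1.11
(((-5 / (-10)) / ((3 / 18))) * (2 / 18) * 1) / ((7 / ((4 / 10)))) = 2 / 105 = 0.02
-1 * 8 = -8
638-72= 566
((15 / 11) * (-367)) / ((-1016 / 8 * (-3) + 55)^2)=-5505 / 2091056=-0.00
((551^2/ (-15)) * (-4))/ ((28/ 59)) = 17912459/ 105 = 170594.85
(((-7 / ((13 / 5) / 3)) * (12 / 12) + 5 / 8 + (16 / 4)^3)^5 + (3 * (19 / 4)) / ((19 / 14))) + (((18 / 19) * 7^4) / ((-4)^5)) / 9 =133662477173535947355 / 231164051456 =578214806.03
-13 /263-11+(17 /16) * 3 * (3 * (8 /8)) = -6257 /4208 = -1.49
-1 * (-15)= 15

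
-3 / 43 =-0.07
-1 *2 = -2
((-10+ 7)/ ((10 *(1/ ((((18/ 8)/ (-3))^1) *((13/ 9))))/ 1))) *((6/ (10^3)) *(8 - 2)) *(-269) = -31473/ 10000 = -3.15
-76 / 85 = -0.89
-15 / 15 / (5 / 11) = -11 / 5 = -2.20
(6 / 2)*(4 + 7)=33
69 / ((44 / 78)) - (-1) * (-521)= -8771 / 22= -398.68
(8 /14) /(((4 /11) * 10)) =11 /70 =0.16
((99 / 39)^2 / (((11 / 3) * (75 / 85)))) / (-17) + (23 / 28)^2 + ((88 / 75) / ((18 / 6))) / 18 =155432369 / 268304400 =0.58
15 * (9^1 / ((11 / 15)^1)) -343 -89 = -2727 / 11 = -247.91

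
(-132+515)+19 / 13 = 4998 / 13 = 384.46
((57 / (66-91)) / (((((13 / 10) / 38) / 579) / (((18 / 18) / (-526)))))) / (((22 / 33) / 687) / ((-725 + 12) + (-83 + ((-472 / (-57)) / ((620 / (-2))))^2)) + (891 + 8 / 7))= 62454872893756282884 / 759508817308535560825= 0.08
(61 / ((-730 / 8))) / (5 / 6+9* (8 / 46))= -33672 / 120815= -0.28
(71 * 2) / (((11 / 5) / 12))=774.55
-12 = -12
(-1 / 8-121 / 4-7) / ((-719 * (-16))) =-299 / 92032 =-0.00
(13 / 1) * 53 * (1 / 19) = 689 / 19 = 36.26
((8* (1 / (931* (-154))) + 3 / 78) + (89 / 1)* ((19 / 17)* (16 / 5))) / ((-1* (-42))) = 50434734827 / 6653987340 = 7.58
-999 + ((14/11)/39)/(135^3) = -1054445374111/1055500875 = -999.00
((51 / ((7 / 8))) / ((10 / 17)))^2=12027024 / 1225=9817.98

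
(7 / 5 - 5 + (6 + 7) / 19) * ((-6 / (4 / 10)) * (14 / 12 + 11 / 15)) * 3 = 2493 / 10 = 249.30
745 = 745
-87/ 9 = -29/ 3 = -9.67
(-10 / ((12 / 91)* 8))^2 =207025 / 2304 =89.85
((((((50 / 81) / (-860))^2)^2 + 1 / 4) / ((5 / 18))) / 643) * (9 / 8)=588672691206709 / 373843496736308160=0.00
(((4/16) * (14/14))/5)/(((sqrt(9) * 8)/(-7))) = -7/480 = -0.01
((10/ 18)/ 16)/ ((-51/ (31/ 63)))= -155/ 462672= -0.00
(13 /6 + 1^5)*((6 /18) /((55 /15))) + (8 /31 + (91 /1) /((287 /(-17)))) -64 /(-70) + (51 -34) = 38373607 /2936010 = 13.07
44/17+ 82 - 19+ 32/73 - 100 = -42161/1241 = -33.97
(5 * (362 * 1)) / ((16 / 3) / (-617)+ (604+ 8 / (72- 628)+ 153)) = 465693090 / 194761847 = 2.39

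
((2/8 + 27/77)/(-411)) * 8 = -370/31647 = -0.01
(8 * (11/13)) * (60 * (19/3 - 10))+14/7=-19334/13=-1487.23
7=7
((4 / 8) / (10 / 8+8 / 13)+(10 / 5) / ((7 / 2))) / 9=190 / 2037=0.09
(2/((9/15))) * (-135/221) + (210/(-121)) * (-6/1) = 224010/26741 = 8.38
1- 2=-1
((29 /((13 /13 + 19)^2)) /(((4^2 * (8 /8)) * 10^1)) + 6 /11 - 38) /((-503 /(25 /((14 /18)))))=237309129 /99151360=2.39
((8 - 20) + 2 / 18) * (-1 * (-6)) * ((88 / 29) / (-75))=18832 / 6525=2.89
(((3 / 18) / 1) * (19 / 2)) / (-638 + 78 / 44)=-209 / 83982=-0.00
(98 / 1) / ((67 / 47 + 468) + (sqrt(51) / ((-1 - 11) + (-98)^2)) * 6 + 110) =412173179611424 / 2436976161461299 - 444963288 * sqrt(51) / 2436976161461299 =0.17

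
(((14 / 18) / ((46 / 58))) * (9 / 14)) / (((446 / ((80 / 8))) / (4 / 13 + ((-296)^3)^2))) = 633915871194644770 / 66677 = 9507264441931.17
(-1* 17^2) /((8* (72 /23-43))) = 6647 /7336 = 0.91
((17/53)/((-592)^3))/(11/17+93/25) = -7225/20408870109184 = -0.00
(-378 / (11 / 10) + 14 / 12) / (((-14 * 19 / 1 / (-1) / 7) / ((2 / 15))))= -22603 / 18810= -1.20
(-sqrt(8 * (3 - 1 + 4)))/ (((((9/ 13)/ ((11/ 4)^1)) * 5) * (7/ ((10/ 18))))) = -143 * sqrt(3)/ 567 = -0.44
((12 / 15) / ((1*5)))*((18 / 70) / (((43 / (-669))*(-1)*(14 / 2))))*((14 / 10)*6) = 144504 / 188125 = 0.77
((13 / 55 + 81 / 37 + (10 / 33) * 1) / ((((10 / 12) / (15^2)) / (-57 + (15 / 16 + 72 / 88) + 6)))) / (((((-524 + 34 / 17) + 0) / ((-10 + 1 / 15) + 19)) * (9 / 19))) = 863575707 / 649165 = 1330.29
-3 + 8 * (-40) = -323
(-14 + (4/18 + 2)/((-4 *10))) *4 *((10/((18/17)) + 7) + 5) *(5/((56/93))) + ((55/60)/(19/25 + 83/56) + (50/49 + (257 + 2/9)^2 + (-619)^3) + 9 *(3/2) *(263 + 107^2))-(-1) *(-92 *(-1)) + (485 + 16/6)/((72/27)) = -23617902520814317/99669528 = -236962118.66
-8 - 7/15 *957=-454.60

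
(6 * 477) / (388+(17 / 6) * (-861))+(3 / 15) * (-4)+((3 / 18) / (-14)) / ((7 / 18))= -4474681 / 2010470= -2.23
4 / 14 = 2 / 7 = 0.29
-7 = -7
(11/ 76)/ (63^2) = 11/ 301644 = 0.00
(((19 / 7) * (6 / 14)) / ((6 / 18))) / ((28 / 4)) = 0.50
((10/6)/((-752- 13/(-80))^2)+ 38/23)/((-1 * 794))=-206207079713/99098604455337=-0.00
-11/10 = -1.10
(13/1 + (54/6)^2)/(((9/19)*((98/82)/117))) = 951938/49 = 19427.31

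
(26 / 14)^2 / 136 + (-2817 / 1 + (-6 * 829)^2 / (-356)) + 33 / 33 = -42888109511 / 593096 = -72312.26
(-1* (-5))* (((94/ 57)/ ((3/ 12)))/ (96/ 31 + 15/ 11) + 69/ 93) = 29843635/ 2687607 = 11.10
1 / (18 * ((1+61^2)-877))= 1 / 51210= 0.00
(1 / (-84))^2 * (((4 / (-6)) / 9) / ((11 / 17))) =-17 / 1047816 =-0.00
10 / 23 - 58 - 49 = -2451 / 23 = -106.57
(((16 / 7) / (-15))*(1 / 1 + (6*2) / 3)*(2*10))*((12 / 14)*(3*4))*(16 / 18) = -20480 / 147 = -139.32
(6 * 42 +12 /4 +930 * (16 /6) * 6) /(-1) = -15135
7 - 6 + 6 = 7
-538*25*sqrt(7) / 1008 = -6725*sqrt(7) / 504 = -35.30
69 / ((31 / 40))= 89.03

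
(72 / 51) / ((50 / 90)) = 216 / 85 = 2.54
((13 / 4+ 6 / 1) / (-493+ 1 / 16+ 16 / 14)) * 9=-9324 / 55081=-0.17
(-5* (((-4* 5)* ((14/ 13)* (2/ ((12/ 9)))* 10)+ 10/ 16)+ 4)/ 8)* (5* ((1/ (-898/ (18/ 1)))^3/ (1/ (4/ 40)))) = -120718755/ 150623364736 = -0.00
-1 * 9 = -9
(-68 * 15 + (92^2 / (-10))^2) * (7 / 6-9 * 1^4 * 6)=-2834665354 / 75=-37795538.05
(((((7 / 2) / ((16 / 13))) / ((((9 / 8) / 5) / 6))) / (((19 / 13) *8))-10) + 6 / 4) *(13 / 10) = -23881 / 9120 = -2.62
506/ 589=0.86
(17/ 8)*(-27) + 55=-19/ 8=-2.38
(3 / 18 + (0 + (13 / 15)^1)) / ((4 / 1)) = 31 / 120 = 0.26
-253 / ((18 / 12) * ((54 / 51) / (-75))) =11947.22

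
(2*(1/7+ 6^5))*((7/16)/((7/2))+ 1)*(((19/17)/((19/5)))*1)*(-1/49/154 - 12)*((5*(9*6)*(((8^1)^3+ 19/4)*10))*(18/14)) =-110775212690.48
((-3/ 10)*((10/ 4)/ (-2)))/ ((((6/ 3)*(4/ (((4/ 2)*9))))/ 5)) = 135/ 32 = 4.22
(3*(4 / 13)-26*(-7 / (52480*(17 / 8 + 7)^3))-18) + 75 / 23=-329440882699 / 23844797015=-13.82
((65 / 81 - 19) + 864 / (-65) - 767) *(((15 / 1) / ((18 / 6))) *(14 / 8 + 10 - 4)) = -130325519 / 4212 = -30941.48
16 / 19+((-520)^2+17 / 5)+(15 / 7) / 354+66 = 270470.25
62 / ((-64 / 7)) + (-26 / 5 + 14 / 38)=-35303 / 3040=-11.61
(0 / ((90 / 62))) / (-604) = 0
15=15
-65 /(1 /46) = -2990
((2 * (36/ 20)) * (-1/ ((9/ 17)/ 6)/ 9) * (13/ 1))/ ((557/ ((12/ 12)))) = -884/ 8355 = -0.11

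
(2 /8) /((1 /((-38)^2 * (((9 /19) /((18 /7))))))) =66.50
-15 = -15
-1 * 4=-4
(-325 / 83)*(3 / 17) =-975 / 1411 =-0.69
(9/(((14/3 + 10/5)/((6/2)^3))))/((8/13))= 9477/160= 59.23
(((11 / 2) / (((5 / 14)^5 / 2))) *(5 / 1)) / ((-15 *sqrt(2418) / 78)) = -5916064 *sqrt(2418) / 290625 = -1000.99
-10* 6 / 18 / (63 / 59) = -590 / 189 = -3.12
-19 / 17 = -1.12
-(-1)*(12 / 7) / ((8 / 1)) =3 / 14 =0.21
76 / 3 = 25.33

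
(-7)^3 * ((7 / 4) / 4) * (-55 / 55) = 150.06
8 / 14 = 4 / 7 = 0.57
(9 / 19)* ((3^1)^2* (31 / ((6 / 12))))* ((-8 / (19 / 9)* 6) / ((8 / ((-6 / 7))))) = 1627128 / 2527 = 643.90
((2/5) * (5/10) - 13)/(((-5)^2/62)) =-3968/125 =-31.74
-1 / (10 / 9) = -9 / 10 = -0.90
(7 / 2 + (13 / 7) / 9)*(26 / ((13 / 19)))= 8873 / 63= 140.84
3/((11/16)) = 48/11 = 4.36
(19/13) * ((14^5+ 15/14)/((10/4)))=143061469/455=314420.81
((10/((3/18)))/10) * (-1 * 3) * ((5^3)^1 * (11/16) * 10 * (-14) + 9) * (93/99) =4472277/22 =203285.32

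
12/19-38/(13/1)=-566/247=-2.29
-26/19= -1.37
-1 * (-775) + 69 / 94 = 72919 / 94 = 775.73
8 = 8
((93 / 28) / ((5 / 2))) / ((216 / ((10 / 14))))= 31 / 7056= 0.00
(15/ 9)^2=25/ 9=2.78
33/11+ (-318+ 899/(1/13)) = 11372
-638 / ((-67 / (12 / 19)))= 7656 / 1273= 6.01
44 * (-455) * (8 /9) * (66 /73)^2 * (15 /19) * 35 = -40696656000 /101251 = -401938.31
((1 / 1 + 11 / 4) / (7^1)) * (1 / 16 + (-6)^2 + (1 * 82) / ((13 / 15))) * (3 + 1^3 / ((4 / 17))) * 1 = 1689105 / 3328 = 507.54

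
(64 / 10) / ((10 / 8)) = 128 / 25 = 5.12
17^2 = 289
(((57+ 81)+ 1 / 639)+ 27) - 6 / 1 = 101602 / 639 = 159.00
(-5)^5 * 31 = -96875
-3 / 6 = -1 / 2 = -0.50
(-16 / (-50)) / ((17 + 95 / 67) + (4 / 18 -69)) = -4824 / 759175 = -0.01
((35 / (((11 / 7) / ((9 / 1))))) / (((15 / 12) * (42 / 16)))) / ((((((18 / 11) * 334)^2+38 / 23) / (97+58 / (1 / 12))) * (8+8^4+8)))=4213209 / 106824608435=0.00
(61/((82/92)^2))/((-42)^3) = -32269/31135482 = -0.00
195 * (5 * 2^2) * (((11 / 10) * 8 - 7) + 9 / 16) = 36855 / 4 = 9213.75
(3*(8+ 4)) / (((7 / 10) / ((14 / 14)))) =360 / 7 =51.43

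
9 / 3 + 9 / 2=15 / 2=7.50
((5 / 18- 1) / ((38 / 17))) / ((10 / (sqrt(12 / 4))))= -221*sqrt(3) / 6840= -0.06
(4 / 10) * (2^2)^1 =8 / 5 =1.60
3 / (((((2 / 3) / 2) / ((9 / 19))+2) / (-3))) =-243 / 73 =-3.33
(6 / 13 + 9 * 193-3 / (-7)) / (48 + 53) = 158148 / 9191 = 17.21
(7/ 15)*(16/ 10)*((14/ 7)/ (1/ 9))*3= 1008/ 25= 40.32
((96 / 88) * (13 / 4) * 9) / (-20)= -351 / 220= -1.60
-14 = -14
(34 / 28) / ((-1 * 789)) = -17 / 11046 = -0.00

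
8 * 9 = 72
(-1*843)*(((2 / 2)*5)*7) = -29505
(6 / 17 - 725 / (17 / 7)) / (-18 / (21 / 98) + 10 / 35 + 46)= 35483 / 4488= 7.91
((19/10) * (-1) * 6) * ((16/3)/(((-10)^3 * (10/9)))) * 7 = 1197/3125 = 0.38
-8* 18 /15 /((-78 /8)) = 64 /65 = 0.98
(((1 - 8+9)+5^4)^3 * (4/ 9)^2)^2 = 21336229885501696/ 9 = 2370692209500188.44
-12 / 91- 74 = -6746 / 91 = -74.13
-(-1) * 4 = 4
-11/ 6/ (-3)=0.61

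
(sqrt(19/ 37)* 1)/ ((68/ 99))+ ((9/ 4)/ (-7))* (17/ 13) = -153/ 364+ 99* sqrt(703)/ 2516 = 0.62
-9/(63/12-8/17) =-612/325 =-1.88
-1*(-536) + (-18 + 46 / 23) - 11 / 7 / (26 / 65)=516.07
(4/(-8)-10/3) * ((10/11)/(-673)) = 115/22209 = 0.01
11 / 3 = 3.67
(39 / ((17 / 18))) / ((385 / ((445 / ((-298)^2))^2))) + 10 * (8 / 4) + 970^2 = 4856544887061071595 / 5161485447272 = 940920.00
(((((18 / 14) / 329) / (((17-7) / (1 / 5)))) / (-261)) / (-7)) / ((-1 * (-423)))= 1 / 9887815350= 0.00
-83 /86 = -0.97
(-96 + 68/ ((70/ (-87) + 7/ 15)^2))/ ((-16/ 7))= -299801/ 1372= -218.51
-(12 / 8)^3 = -27 / 8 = -3.38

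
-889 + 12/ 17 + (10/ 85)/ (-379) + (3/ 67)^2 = -25691750422/ 28922627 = -888.29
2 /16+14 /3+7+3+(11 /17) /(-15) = 10029 /680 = 14.75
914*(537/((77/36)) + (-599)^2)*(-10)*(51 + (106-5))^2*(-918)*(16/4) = 21437996617123706880/77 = 278415540482126063.38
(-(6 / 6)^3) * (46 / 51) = -46 / 51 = -0.90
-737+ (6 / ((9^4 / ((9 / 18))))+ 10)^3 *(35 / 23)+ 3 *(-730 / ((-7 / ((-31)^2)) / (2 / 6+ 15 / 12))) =1606051858714424563 / 3368233731366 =476823.16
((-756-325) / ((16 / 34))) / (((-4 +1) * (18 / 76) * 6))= 349163 / 648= 538.83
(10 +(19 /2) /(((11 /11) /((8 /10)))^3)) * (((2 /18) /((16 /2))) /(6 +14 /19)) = 17651 /576000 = 0.03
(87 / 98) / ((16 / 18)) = 783 / 784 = 1.00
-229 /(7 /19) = -4351 /7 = -621.57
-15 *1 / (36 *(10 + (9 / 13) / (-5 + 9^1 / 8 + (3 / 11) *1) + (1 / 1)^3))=-20605 / 534468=-0.04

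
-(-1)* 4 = 4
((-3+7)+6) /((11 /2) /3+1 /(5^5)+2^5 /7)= 1312500 /840667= 1.56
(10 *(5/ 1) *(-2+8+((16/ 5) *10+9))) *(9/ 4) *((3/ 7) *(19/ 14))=602775/ 196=3075.38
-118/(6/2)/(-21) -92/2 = -2780/63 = -44.13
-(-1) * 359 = 359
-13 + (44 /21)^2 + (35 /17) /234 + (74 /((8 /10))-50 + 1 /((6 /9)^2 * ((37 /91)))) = 39.43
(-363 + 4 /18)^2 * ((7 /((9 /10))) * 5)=3731078750 /729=5118077.85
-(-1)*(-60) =-60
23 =23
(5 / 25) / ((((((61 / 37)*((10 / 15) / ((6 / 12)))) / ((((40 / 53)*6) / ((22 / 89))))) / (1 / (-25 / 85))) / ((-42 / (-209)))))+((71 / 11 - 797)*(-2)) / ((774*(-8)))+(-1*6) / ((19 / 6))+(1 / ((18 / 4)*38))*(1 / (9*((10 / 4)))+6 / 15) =-425376090383 / 129439895805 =-3.29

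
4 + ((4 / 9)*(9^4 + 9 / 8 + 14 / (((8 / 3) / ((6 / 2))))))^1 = 5855 / 2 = 2927.50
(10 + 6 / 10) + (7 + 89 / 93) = 18.56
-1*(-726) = 726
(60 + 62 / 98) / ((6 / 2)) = 2971 / 147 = 20.21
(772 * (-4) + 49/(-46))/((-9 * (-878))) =-142097/363492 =-0.39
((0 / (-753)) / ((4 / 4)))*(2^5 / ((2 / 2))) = 0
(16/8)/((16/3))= 3/8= 0.38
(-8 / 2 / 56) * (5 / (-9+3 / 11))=55 / 1344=0.04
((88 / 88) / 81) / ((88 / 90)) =5 / 396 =0.01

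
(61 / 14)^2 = 18.98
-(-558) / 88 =279 / 44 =6.34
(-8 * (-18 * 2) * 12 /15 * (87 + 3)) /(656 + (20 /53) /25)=152640 /4829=31.61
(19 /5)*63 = 1197 /5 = 239.40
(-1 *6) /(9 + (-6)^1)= -2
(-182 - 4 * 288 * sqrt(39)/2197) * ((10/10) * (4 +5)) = -1638 - 10368 * sqrt(39)/2197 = -1667.47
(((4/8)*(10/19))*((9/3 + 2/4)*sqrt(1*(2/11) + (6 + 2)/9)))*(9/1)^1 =105*sqrt(1166)/418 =8.58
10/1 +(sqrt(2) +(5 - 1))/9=sqrt(2)/9 +94/9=10.60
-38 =-38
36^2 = 1296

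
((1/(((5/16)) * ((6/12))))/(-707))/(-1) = 32/3535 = 0.01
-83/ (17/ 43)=-3569/ 17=-209.94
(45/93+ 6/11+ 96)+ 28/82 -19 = 1095702/13981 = 78.37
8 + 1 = 9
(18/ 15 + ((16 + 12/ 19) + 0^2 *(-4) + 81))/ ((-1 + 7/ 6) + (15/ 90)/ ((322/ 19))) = 18139548/ 32395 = 559.95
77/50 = 1.54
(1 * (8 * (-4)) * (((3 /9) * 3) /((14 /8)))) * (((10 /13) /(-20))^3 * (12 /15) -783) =1100960704 /76895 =14317.72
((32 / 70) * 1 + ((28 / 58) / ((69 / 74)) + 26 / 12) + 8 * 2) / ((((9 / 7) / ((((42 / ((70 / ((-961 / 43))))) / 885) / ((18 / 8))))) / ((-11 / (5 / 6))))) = 37790014196 / 28555520625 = 1.32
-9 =-9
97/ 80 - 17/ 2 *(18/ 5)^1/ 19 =-121/ 304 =-0.40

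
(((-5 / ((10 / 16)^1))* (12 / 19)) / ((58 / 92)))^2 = 19501056 / 303601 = 64.23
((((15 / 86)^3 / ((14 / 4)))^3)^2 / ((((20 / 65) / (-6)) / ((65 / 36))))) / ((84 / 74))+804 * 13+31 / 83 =10452.37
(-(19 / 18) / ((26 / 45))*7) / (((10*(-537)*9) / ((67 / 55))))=8911 / 27644760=0.00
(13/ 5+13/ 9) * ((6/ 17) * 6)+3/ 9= 2269/ 255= 8.90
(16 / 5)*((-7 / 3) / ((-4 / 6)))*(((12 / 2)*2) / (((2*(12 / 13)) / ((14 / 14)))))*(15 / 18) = 182 / 3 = 60.67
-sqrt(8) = -2*sqrt(2) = -2.83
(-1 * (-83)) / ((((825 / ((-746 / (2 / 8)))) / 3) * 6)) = -123836 / 825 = -150.10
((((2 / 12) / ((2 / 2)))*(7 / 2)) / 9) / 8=7 / 864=0.01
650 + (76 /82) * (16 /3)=654.94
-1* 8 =-8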